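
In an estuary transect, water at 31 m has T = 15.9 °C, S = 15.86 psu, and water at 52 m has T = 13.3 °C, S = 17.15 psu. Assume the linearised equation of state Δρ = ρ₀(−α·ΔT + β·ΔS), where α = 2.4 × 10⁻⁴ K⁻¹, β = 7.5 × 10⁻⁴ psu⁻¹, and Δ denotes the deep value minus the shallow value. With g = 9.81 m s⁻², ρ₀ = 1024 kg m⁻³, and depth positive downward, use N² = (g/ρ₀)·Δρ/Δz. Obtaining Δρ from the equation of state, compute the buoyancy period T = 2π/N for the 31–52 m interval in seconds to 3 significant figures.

ΔT = -2.6 K, ΔS = +1.29 psu (deep − shallow).
Δρ/ρ₀ = −αΔT + βΔS = 6.24 × 10⁻⁴ + 9.675 × 10⁻⁴ = 1.5915 × 10⁻³, so Δρ ≈ 1.630 kg m⁻³.
N² = (g/ρ₀)·Δρ/Δz = g·(Δρ/ρ₀)/Δz = 9.81 × 1.5915 × 10⁻³ / 21 = 7.4346 × 10⁻⁴ s⁻².
N = √(7.4346 × 10⁻⁴) = 0.027266 rad s⁻¹ → T = 2π/N = 230.44 s ≈ 230 s.

230 s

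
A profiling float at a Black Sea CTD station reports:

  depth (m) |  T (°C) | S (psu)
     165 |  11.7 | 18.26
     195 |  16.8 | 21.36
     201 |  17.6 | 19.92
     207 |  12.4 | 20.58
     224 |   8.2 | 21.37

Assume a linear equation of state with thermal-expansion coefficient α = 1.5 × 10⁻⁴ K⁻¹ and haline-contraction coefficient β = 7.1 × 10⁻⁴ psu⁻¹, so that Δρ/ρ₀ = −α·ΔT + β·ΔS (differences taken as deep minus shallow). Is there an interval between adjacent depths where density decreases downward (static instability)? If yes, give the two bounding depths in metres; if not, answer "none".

195–201 m

Evaluate Δρ/ρ₀ = −αΔT + βΔS across each adjacent pair:
  165–195 m: −αΔT+βΔS = −(1.5 × 10⁻⁴)(+5.1)+(7.1 × 10⁻⁴)(+3.10) = 1.4 × 10⁻³ → stable
  195–201 m: −αΔT+βΔS = −(1.5 × 10⁻⁴)(+0.8)+(7.1 × 10⁻⁴)(-1.44) = -1.1 × 10⁻³ → UNSTABLE
  201–207 m: −αΔT+βΔS = −(1.5 × 10⁻⁴)(-5.2)+(7.1 × 10⁻⁴)(+0.66) = 1.2 × 10⁻³ → stable
  207–224 m: −αΔT+βΔS = −(1.5 × 10⁻⁴)(-4.2)+(7.1 × 10⁻⁴)(+0.79) = 1.2 × 10⁻³ → stable
The 195–201 m interval has Δρ < 0: lighter water underlies denser water.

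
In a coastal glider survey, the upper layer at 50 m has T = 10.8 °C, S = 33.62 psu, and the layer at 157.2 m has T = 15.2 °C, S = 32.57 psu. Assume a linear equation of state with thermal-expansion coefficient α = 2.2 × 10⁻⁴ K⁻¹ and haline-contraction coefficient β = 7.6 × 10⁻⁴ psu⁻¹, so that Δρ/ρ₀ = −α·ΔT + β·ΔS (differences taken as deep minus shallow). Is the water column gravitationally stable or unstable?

ΔT = 15.2 − 10.8 = +4.4 K and ΔS = 32.57 − 33.62 = -1.05 psu (deep − shallow).
−αΔT = -9.68 × 10⁻⁴; βΔS = -7.98 × 10⁻⁴; sum Δρ/ρ₀ = -1.766 × 10⁻³.
Δρ/ρ₀ < 0, so Δρ < 0: deeper water is lighter → statically unstable; the column would overturn.

unstable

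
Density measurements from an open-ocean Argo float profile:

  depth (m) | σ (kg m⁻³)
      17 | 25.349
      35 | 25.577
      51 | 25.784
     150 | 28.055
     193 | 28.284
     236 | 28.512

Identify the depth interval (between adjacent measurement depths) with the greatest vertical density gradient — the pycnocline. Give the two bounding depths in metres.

51–150 m

Compute the density gradient over each adjacent pair:
  17–35 m: Δρ/Δz = 0.228/18 = 0.013 kg m⁻⁴
  35–51 m: Δρ/Δz = 0.207/16 = 0.013 kg m⁻⁴
  51–150 m: Δρ/Δz = 2.271/99 = 0.023 kg m⁻⁴
  150–193 m: Δρ/Δz = 0.229/43 = 5.3 × 10⁻³ kg m⁻⁴
  193–236 m: Δρ/Δz = 0.228/43 = 5.3 × 10⁻³ kg m⁻⁴
The largest gradient is in the 51–150 m interval — the pycnocline.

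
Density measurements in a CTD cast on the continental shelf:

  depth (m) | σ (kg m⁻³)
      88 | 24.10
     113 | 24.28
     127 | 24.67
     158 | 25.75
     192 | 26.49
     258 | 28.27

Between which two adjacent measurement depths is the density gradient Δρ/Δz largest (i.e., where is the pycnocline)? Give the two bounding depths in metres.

Compute the density gradient over each adjacent pair:
  88–113 m: Δρ/Δz = 0.18/25 = 7.2 × 10⁻³ kg m⁻⁴
  113–127 m: Δρ/Δz = 0.39/14 = 0.028 kg m⁻⁴
  127–158 m: Δρ/Δz = 1.08/31 = 0.035 kg m⁻⁴
  158–192 m: Δρ/Δz = 0.74/34 = 0.022 kg m⁻⁴
  192–258 m: Δρ/Δz = 1.78/66 = 0.027 kg m⁻⁴
The largest gradient is in the 127–158 m interval — the pycnocline.

127–158 m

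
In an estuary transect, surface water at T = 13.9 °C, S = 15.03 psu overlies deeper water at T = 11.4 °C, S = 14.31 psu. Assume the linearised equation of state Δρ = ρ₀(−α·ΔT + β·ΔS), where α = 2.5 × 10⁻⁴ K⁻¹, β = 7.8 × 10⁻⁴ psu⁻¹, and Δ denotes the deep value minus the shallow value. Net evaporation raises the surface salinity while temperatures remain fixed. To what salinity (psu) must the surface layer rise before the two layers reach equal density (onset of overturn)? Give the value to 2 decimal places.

15.11 psu

Neutral buoyancy requires −α(T_deep − T_surf) + β(S_deep − S_surf′) = 0.
S_surf′ = S_deep − (α/β)·ΔT = 14.31 − (2.5 × 10⁻⁴/7.8 × 10⁻⁴)·(-2.5) = 15.1113 psu.
Increase required: 15.1113 − 15.03 = 0.0813 psu.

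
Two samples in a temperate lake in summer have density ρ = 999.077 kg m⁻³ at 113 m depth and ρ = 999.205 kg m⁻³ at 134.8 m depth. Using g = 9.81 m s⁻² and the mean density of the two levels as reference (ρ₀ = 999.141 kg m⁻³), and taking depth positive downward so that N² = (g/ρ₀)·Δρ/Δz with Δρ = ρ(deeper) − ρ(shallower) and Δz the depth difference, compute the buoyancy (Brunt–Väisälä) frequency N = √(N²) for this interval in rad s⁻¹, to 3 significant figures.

Δρ = 999.205 − 999.077 = 0.128 kg m⁻³ over Δz = 134.8 − 113 = 21.8 m.
N² = (9.81/999.141) × (0.128/21.8) = 5.7650 × 10⁻⁵ s⁻².
N = √(5.7650 × 10⁻⁵) = 7.5928 × 10⁻³ rad s⁻¹ ≈ 7.59 × 10⁻³ rad s⁻¹.

7.59 × 10⁻³ rad s⁻¹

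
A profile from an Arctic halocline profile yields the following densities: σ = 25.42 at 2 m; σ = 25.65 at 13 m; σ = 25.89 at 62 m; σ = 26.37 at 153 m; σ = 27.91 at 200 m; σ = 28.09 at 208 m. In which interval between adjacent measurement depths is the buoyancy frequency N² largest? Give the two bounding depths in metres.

153–200 m

Compute the density gradient over each adjacent pair:
  2–13 m: Δρ/Δz = 0.23/11 = 0.021 kg m⁻⁴
  13–62 m: Δρ/Δz = 0.24/49 = 4.9 × 10⁻³ kg m⁻⁴
  62–153 m: Δρ/Δz = 0.48/91 = 5.3 × 10⁻³ kg m⁻⁴
  153–200 m: Δρ/Δz = 1.54/47 = 0.033 kg m⁻⁴
  200–208 m: Δρ/Δz = 0.18/8 = 0.022 kg m⁻⁴
The largest gradient is in the 153–200 m interval — the pycnocline.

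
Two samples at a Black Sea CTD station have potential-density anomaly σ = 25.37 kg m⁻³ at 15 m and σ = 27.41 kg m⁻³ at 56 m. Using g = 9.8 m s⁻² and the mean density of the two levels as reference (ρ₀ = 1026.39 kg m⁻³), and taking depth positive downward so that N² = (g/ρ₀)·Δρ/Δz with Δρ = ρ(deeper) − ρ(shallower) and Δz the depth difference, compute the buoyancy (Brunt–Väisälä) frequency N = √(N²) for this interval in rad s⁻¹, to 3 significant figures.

0.0218 rad s⁻¹

Δρ = 1027.41 − 1025.37 = 2.04 kg m⁻³ over Δz = 56 − 15 = 41 m.
N² = (9.8/1026.39) × (2.04/41) = 4.7507 × 10⁻⁴ s⁻².
N = √(4.7507 × 10⁻⁴) = 0.021796 rad s⁻¹ ≈ 0.0218 rad s⁻¹.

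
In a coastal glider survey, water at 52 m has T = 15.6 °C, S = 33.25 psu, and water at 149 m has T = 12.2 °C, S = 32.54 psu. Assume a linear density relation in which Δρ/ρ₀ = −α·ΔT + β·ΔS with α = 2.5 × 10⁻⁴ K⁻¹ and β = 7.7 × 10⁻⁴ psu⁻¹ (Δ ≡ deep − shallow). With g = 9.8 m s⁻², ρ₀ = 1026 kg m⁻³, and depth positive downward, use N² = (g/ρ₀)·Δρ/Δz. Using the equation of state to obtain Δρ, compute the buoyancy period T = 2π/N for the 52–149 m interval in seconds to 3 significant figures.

ΔT = -3.4 K, ΔS = -0.71 psu (deep − shallow).
Δρ/ρ₀ = −αΔT + βΔS = 8.50 × 10⁻⁴ − 5.467 × 10⁻⁴ = 3.033 × 10⁻⁴, so Δρ ≈ 0.3112 kg m⁻³.
N² = (g/ρ₀)·Δρ/Δz = g·(Δρ/ρ₀)/Δz = 9.8 × 3.033 × 10⁻⁴ / 97 = 3.0643 × 10⁻⁵ s⁻².
N = √(3.0643 × 10⁻⁵) = 5.5356 × 10⁻³ rad s⁻¹ → T = 2π/N = 1.1351 × 10³ s ≈ 1.14 × 10³ s.

1.14 × 10³ s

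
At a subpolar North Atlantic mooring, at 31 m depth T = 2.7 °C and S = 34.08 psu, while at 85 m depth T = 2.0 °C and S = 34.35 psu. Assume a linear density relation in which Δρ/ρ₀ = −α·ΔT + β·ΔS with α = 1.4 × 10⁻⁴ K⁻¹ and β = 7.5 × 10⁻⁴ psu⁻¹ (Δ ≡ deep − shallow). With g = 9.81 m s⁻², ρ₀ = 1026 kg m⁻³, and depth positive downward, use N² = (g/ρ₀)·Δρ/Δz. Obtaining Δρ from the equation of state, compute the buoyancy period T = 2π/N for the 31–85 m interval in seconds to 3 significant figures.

ΔT = -0.7 K, ΔS = +0.27 psu (deep − shallow).
Δρ/ρ₀ = −αΔT + βΔS = 9.80 × 10⁻⁵ + 2.025 × 10⁻⁴ = 3.005 × 10⁻⁴, so Δρ ≈ 0.3083 kg m⁻³.
N² = (g/ρ₀)·Δρ/Δz = g·(Δρ/ρ₀)/Δz = 9.81 × 3.005 × 10⁻⁴ / 54 = 5.4591 × 10⁻⁵ s⁻².
N = √(5.4591 × 10⁻⁵) = 7.3886 × 10⁻³ rad s⁻¹ → T = 2π/N = 850.39 s ≈ 850 s.

850 s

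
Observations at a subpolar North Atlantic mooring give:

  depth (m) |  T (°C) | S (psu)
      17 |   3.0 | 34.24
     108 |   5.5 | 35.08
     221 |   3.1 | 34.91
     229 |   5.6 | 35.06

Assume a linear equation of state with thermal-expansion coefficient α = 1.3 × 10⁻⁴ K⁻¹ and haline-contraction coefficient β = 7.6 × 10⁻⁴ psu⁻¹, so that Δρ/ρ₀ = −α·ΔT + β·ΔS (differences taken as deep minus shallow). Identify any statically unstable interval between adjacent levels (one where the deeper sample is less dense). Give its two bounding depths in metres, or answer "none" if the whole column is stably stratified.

Evaluate Δρ/ρ₀ = −αΔT + βΔS across each adjacent pair:
  17–108 m: −αΔT+βΔS = −(1.3 × 10⁻⁴)(+2.5)+(7.6 × 10⁻⁴)(+0.84) = 3.1 × 10⁻⁴ → stable
  108–221 m: −αΔT+βΔS = −(1.3 × 10⁻⁴)(-2.4)+(7.6 × 10⁻⁴)(-0.17) = 1.8 × 10⁻⁴ → stable
  221–229 m: −αΔT+βΔS = −(1.3 × 10⁻⁴)(+2.5)+(7.6 × 10⁻⁴)(+0.15) = -2.1 × 10⁻⁴ → UNSTABLE
The 221–229 m interval has Δρ < 0: lighter water underlies denser water.

221–229 m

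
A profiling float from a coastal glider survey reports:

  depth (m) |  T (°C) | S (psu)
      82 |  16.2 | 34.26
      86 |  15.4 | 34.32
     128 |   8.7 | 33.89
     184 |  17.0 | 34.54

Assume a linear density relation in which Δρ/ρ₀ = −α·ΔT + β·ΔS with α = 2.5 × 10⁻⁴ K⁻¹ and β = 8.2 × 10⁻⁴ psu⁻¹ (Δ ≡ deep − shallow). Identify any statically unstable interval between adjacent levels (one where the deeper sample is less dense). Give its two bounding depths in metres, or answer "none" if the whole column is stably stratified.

128–184 m

Evaluate Δρ/ρ₀ = −αΔT + βΔS across each adjacent pair:
  82–86 m: −αΔT+βΔS = −(2.5 × 10⁻⁴)(-0.8)+(8.2 × 10⁻⁴)(+0.06) = 2.5 × 10⁻⁴ → stable
  86–128 m: −αΔT+βΔS = −(2.5 × 10⁻⁴)(-6.7)+(8.2 × 10⁻⁴)(-0.43) = 1.3 × 10⁻³ → stable
  128–184 m: −αΔT+βΔS = −(2.5 × 10⁻⁴)(+8.3)+(8.2 × 10⁻⁴)(+0.65) = -1.5 × 10⁻³ → UNSTABLE
The 128–184 m interval has Δρ < 0: lighter water underlies denser water.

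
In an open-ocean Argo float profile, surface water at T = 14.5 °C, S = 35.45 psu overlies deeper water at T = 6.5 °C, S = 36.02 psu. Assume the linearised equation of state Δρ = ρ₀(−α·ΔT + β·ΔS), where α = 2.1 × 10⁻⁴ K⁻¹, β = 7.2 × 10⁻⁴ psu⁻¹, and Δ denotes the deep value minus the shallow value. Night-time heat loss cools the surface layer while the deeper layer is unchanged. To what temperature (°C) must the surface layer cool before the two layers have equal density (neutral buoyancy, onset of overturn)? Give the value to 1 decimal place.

Neutral buoyancy requires Δρ = 0, i.e. −α(T_deep − T_surf′) + β(S_deep − S_surf) = 0.
T_surf′ = T_deep − (β/α)·ΔS = 6.5 − (7.2 × 10⁻⁴/2.1 × 10⁻⁴)·(+0.57) = 4.546 °C.
Cooling required: 14.5 − (4.546) = 9.954 °C.

4.5 °C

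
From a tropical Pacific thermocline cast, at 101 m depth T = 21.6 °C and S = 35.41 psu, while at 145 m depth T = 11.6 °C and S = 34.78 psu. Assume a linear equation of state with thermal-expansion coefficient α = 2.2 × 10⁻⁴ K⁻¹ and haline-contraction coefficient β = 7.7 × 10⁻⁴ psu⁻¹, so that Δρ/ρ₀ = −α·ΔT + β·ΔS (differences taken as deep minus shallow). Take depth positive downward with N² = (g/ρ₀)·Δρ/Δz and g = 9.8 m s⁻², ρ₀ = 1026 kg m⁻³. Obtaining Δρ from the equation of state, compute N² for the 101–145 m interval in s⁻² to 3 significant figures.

ΔT = -10.0 K, ΔS = -0.63 psu (deep − shallow).
Δρ/ρ₀ = −αΔT + βΔS = 2.20 × 10⁻³ − 4.851 × 10⁻⁴ = 1.7149 × 10⁻³, so Δρ ≈ 1.759 kg m⁻³.
N² = (g/ρ₀)·Δρ/Δz = g·(Δρ/ρ₀)/Δz = 9.8 × 1.7149 × 10⁻³ / 44 = 3.8196 × 10⁻⁴ s⁻² ≈ 3.82 × 10⁻⁴ s⁻².

3.82 × 10⁻⁴ s⁻²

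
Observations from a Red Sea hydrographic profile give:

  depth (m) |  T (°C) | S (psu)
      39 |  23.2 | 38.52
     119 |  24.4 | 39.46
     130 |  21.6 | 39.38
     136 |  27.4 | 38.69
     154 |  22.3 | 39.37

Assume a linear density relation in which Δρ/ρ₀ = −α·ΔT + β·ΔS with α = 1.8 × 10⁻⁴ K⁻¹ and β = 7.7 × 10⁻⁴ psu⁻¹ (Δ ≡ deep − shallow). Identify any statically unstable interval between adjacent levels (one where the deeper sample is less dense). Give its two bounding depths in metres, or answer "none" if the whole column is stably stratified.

130–136 m

Evaluate Δρ/ρ₀ = −αΔT + βΔS across each adjacent pair:
  39–119 m: −αΔT+βΔS = −(1.8 × 10⁻⁴)(+1.2)+(7.7 × 10⁻⁴)(+0.94) = 5.1 × 10⁻⁴ → stable
  119–130 m: −αΔT+βΔS = −(1.8 × 10⁻⁴)(-2.8)+(7.7 × 10⁻⁴)(-0.08) = 4.4 × 10⁻⁴ → stable
  130–136 m: −αΔT+βΔS = −(1.8 × 10⁻⁴)(+5.8)+(7.7 × 10⁻⁴)(-0.69) = -1.6 × 10⁻³ → UNSTABLE
  136–154 m: −αΔT+βΔS = −(1.8 × 10⁻⁴)(-5.1)+(7.7 × 10⁻⁴)(+0.68) = 1.4 × 10⁻³ → stable
The 130–136 m interval has Δρ < 0: lighter water underlies denser water.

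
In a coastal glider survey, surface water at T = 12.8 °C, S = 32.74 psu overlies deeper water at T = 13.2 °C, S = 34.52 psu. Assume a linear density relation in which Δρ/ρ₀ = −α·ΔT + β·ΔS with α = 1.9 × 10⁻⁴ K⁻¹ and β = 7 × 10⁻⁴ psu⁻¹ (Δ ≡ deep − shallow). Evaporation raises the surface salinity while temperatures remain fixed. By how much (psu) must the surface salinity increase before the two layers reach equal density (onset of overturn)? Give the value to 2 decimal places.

Neutral buoyancy requires −α(T_deep − T_surf) + β(S_deep − S_surf′) = 0.
S_surf′ = S_deep − (α/β)·ΔT = 34.52 − (1.9 × 10⁻⁴/7 × 10⁻⁴)·(+0.4) = 34.4114 psu.
Increase required: 34.4114 − 32.74 = 1.6714 psu.

1.67 psu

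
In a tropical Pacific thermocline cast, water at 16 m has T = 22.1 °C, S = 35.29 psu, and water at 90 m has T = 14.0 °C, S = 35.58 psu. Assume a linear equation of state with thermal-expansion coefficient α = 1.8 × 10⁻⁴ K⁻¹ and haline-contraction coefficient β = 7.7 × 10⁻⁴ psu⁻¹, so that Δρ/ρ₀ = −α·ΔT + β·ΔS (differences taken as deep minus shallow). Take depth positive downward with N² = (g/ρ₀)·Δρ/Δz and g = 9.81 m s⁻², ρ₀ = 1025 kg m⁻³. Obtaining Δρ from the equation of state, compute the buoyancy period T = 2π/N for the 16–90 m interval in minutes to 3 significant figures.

ΔT = -8.1 K, ΔS = +0.29 psu (deep − shallow).
Δρ/ρ₀ = −αΔT + βΔS = 1.458 × 10⁻³ + 2.233 × 10⁻⁴ = 1.6813 × 10⁻³, so Δρ ≈ 1.723 kg m⁻³.
N² = (g/ρ₀)·Δρ/Δz = g·(Δρ/ρ₀)/Δz = 9.81 × 1.6813 × 10⁻³ / 74 = 2.2289 × 10⁻⁴ s⁻².
N = √(2.2289 × 10⁻⁴) = 0.014930 rad s⁻¹ → T = 2π/N = 420.84 s = 7.0140 min ≈ 7.01 min.

7.01 min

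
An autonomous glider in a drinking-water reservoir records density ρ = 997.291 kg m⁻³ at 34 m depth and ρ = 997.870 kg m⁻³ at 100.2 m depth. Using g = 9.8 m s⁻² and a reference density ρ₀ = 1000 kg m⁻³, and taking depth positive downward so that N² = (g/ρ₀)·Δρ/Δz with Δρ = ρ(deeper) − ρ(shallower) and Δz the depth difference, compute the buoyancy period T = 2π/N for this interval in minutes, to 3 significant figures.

Δρ = 997.870 − 997.291 = 0.579 kg m⁻³ over Δz = 100.2 − 34 = 66.2 m.
N² = (9.8/1000) × (0.579/66.2) = 8.5713 × 10⁻⁵ s⁻².
N = √(8.5713 × 10⁻⁵) = 9.2581 × 10⁻³ rad s⁻¹, so T = 2π/N = 678.67 s = 11.311 min ≈ 11.3 min.

11.3 min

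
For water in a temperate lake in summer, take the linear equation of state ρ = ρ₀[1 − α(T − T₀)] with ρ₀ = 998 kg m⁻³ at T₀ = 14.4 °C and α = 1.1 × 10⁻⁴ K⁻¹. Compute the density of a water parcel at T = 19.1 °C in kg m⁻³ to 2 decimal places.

T − T₀ = +4.7 K.
Bracket = 1 − α·(+4.7) = 1 + (-5.17 × 10⁻⁴) = 0.9994830.
ρ = 998 × 0.9994830 = 997.48 kg m⁻³.

997.48 kg m⁻³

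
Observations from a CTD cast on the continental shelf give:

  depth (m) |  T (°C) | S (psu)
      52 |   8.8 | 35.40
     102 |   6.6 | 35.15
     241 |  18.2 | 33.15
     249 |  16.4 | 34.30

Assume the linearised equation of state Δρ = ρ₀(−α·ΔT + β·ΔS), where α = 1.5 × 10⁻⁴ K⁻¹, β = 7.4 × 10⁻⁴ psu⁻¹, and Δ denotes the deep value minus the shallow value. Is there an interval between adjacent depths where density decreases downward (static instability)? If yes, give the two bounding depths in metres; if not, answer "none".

Evaluate Δρ/ρ₀ = −αΔT + βΔS across each adjacent pair:
  52–102 m: −αΔT+βΔS = −(1.5 × 10⁻⁴)(-2.2)+(7.4 × 10⁻⁴)(-0.25) = 1.5 × 10⁻⁴ → stable
  102–241 m: −αΔT+βΔS = −(1.5 × 10⁻⁴)(+11.6)+(7.4 × 10⁻⁴)(-2.00) = -3.2 × 10⁻³ → UNSTABLE
  241–249 m: −αΔT+βΔS = −(1.5 × 10⁻⁴)(-1.8)+(7.4 × 10⁻⁴)(+1.15) = 1.1 × 10⁻³ → stable
The 102–241 m interval has Δρ < 0: lighter water underlies denser water.

102–241 m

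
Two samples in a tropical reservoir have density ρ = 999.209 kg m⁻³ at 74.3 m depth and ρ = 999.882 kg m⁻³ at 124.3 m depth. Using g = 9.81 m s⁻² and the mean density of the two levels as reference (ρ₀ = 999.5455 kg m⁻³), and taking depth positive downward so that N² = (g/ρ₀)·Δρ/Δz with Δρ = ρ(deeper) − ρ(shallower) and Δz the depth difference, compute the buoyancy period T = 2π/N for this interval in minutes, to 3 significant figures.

Δρ = 999.882 − 999.209 = 0.673 kg m⁻³ over Δz = 124.3 − 74.3 = 50 m.
N² = (9.81/999.5455) × (0.673/50) = 1.3210 × 10⁻⁴ s⁻².
N = √(1.3210 × 10⁻⁴) = 0.011493 rad s⁻¹, so T = 2π/N = 546.70 s = 9.1117 min ≈ 9.11 min.

9.11 min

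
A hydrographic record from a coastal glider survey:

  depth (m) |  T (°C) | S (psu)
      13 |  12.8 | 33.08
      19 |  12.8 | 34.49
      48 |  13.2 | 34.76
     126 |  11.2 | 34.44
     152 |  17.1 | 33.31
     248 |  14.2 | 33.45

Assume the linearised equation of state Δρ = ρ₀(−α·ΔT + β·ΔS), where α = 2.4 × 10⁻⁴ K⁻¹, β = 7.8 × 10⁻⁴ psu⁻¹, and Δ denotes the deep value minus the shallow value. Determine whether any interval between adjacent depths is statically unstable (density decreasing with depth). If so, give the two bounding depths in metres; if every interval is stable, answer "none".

Evaluate Δρ/ρ₀ = −αΔT + βΔS across each adjacent pair:
  13–19 m: −αΔT+βΔS = −(2.4 × 10⁻⁴)(+0.0)+(7.8 × 10⁻⁴)(+1.41) = 1.1 × 10⁻³ → stable
  19–48 m: −αΔT+βΔS = −(2.4 × 10⁻⁴)(+0.4)+(7.8 × 10⁻⁴)(+0.27) = 1.1 × 10⁻⁴ → stable
  48–126 m: −αΔT+βΔS = −(2.4 × 10⁻⁴)(-2.0)+(7.8 × 10⁻⁴)(-0.32) = 2.3 × 10⁻⁴ → stable
  126–152 m: −αΔT+βΔS = −(2.4 × 10⁻⁴)(+5.9)+(7.8 × 10⁻⁴)(-1.13) = -2.3 × 10⁻³ → UNSTABLE
  152–248 m: −αΔT+βΔS = −(2.4 × 10⁻⁴)(-2.9)+(7.8 × 10⁻⁴)(+0.14) = 8.1 × 10⁻⁴ → stable
The 126–152 m interval has Δρ < 0: lighter water underlies denser water.

126–152 m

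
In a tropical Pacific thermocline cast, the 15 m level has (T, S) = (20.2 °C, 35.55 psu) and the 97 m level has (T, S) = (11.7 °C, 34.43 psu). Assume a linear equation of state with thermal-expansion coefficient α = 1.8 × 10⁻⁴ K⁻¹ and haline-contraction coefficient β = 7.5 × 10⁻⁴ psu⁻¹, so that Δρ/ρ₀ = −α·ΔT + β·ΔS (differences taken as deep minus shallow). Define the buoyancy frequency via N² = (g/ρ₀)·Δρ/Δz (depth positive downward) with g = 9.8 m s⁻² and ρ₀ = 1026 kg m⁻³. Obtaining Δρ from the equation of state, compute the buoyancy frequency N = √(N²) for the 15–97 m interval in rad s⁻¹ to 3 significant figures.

ΔT = -8.5 K, ΔS = -1.12 psu (deep − shallow).
Δρ/ρ₀ = −αΔT + βΔS = 1.53 × 10⁻³ − 8.40 × 10⁻⁴ = 6.90 × 10⁻⁴, so Δρ ≈ 0.7079 kg m⁻³.
N² = (g/ρ₀)·Δρ/Δz = g·(Δρ/ρ₀)/Δz = 9.8 × 6.90 × 10⁻⁴ / 82 = 8.2463 × 10⁻⁵ s⁻².
N = √(8.2463 × 10⁻⁵) = 9.0809 × 10⁻³ rad s⁻¹ ≈ 9.08 × 10⁻³ rad s⁻¹.

9.08 × 10⁻³ rad s⁻¹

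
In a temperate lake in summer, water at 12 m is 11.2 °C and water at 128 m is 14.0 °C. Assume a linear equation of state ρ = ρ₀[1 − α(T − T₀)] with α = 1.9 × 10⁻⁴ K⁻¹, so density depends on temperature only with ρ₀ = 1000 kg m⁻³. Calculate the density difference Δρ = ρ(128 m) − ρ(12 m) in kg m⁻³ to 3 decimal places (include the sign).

-0.532 kg m⁻³

ΔT = +2.8 K, Δρ/ρ₀ = −αΔT = -5.32 × 10⁻⁴.
Δρ = 1000 × (-5.32 × 10⁻⁴) = -0.532 kg m⁻³.
Negative Δρ: lighter below, statically unstable.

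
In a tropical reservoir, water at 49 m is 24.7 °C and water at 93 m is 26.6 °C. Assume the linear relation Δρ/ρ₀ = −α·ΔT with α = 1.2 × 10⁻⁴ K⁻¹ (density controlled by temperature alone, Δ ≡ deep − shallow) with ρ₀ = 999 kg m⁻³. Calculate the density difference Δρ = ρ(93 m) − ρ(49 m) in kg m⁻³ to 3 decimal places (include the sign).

-0.228 kg m⁻³

ΔT = +1.9 K, Δρ/ρ₀ = −αΔT = -2.28 × 10⁻⁴.
Δρ = 999 × (-2.28 × 10⁻⁴) = -0.228 kg m⁻³.
Negative Δρ: lighter below, statically unstable.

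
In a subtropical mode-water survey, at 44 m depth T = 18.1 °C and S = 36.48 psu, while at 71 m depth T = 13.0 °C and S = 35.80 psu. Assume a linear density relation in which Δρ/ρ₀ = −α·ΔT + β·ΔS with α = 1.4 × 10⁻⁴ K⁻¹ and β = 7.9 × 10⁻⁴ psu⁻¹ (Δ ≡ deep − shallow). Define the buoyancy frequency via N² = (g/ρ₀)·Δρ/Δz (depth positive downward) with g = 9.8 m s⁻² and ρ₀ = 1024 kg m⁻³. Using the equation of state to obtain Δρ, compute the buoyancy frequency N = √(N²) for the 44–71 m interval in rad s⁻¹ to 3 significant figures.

8.01 × 10⁻³ rad s⁻¹

ΔT = -5.1 K, ΔS = -0.68 psu (deep − shallow).
Δρ/ρ₀ = −αΔT + βΔS = 7.14 × 10⁻⁴ − 5.372 × 10⁻⁴ = 1.768 × 10⁻⁴, so Δρ ≈ 0.1810 kg m⁻³.
N² = (g/ρ₀)·Δρ/Δz = g·(Δρ/ρ₀)/Δz = 9.8 × 1.768 × 10⁻⁴ / 27 = 6.4172 × 10⁻⁵ s⁻².
N = √(6.4172 × 10⁻⁵) = 8.0107 × 10⁻³ rad s⁻¹ ≈ 8.01 × 10⁻³ rad s⁻¹.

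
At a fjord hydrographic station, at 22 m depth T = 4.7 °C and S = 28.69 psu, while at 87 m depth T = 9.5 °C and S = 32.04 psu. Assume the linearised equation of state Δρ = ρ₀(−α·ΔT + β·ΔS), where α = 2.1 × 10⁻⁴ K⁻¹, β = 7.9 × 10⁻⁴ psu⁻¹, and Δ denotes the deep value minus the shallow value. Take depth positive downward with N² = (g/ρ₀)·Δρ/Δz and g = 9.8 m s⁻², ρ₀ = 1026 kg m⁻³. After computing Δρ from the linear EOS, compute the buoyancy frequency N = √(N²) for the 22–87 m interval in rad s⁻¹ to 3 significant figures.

0.0157 rad s⁻¹

ΔT = +4.8 K, ΔS = +3.35 psu (deep − shallow).
Δρ/ρ₀ = −αΔT + βΔS = -1.008 × 10⁻³ + 2.6465 × 10⁻³ = 1.6385 × 10⁻³, so Δρ ≈ 1.681 kg m⁻³.
N² = (g/ρ₀)·Δρ/Δz = g·(Δρ/ρ₀)/Δz = 9.8 × 1.6385 × 10⁻³ / 65 = 2.4704 × 10⁻⁴ s⁻².
N = √(2.4704 × 10⁻⁴) = 0.015718 rad s⁻¹ ≈ 0.0157 rad s⁻¹.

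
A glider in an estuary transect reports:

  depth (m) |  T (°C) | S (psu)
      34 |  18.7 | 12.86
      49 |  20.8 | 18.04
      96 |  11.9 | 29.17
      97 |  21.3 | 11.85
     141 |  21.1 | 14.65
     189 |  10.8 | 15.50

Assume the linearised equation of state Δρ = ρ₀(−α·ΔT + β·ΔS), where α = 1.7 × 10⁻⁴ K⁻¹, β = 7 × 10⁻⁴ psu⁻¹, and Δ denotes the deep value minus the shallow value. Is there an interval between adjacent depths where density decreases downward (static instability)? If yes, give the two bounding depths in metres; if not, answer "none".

96–97 m

Evaluate Δρ/ρ₀ = −αΔT + βΔS across each adjacent pair:
  34–49 m: −αΔT+βΔS = −(1.7 × 10⁻⁴)(+2.1)+(7 × 10⁻⁴)(+5.18) = 3.3 × 10⁻³ → stable
  49–96 m: −αΔT+βΔS = −(1.7 × 10⁻⁴)(-8.9)+(7 × 10⁻⁴)(+11.13) = 9.3 × 10⁻³ → stable
  96–97 m: −αΔT+βΔS = −(1.7 × 10⁻⁴)(+9.4)+(7 × 10⁻⁴)(-17.32) = -0.014 → UNSTABLE
  97–141 m: −αΔT+βΔS = −(1.7 × 10⁻⁴)(-0.2)+(7 × 10⁻⁴)(+2.80) = 2.0 × 10⁻³ → stable
  141–189 m: −αΔT+βΔS = −(1.7 × 10⁻⁴)(-10.3)+(7 × 10⁻⁴)(+0.85) = 2.3 × 10⁻³ → stable
The 96–97 m interval has Δρ < 0: lighter water underlies denser water.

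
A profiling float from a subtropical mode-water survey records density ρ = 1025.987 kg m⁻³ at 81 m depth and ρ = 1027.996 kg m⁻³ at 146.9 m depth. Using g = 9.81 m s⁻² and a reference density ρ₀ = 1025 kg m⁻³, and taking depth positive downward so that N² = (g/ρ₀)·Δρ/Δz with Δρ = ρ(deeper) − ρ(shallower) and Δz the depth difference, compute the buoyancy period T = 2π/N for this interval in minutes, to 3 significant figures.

6.13 min

Δρ = 1027.996 − 1025.987 = 2.009 kg m⁻³ over Δz = 146.9 − 81 = 65.9 m.
N² = (9.81/1025) × (2.009/65.9) = 2.9177 × 10⁻⁴ s⁻².
N = √(2.9177 × 10⁻⁴) = 0.017081 rad s⁻¹, so T = 2π/N = 367.85 s = 6.1308 min ≈ 6.13 min.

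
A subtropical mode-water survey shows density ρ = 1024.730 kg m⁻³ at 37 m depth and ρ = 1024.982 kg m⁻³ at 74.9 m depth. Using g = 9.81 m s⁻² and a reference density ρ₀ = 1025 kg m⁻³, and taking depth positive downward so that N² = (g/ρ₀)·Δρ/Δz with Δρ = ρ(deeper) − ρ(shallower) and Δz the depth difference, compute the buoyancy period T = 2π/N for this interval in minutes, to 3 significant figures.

Δρ = 1024.982 − 1024.730 = 0.252 kg m⁻³ over Δz = 74.9 − 37 = 37.9 m.
N² = (9.81/1025) × (0.252/37.9) = 6.3637 × 10⁻⁵ s⁻².
N = √(6.3637 × 10⁻⁵) = 7.9773 × 10⁻³ rad s⁻¹, so T = 2π/N = 787.63 s = 13.127 min ≈ 13.1 min.

13.1 min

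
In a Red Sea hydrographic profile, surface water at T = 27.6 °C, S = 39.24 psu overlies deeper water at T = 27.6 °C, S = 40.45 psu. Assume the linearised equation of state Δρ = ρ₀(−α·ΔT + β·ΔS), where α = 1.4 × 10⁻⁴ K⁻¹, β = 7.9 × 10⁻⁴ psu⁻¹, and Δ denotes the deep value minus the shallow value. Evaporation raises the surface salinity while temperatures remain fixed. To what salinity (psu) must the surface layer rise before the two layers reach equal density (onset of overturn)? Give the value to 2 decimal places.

Neutral buoyancy requires −α(T_deep − T_surf) + β(S_deep − S_surf′) = 0.
S_surf′ = S_deep − (α/β)·ΔT = 40.45 − (1.4 × 10⁻⁴/7.9 × 10⁻⁴)·(+0.0) = 40.4500 psu.
Increase required: 40.4500 − 39.24 = 1.2100 psu.

40.45 psu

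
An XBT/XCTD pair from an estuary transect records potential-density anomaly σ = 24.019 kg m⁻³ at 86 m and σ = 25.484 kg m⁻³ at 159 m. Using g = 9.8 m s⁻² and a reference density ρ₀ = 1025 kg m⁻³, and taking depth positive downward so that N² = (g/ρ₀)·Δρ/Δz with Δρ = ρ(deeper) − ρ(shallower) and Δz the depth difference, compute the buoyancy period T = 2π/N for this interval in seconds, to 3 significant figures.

Δρ = 1025.484 − 1024.019 = 1.465 kg m⁻³ over Δz = 159 − 86 = 73 m.
N² = (9.8/1025) × (1.465/73) = 1.9187 × 10⁻⁴ s⁻².
N = √(1.9187 × 10⁻⁴) = 0.013852 rad s⁻¹, so T = 2π/N = 453.59 s ≈ 454 s.
A positive N² confirms static stability across the interval.

454 s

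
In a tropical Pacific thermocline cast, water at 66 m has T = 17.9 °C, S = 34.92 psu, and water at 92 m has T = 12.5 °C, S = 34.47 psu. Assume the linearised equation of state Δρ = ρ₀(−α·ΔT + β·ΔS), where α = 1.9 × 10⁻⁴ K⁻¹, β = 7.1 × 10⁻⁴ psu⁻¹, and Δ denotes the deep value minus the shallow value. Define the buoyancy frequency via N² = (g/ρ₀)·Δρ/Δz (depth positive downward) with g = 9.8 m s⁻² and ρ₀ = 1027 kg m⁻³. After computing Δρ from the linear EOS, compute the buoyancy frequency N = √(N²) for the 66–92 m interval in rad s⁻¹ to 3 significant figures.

ΔT = -5.4 K, ΔS = -0.45 psu (deep − shallow).
Δρ/ρ₀ = −αΔT + βΔS = 1.026 × 10⁻³ − 3.195 × 10⁻⁴ = 7.065 × 10⁻⁴, so Δρ ≈ 0.7256 kg m⁻³.
N² = (g/ρ₀)·Δρ/Δz = g·(Δρ/ρ₀)/Δz = 9.8 × 7.065 × 10⁻⁴ / 26 = 2.6630 × 10⁻⁴ s⁻².
N = √(2.6630 × 10⁻⁴) = 0.016319 rad s⁻¹ ≈ 0.0163 rad s⁻¹.

0.0163 rad s⁻¹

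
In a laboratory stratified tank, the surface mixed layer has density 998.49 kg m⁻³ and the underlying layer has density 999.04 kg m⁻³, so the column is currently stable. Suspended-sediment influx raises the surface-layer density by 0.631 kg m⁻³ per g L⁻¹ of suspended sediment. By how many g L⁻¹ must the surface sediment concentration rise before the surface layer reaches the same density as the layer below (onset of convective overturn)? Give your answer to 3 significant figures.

0.872 g L⁻¹

Density deficit of the surface layer: 999.04 − 998.49 = 0.55 kg m⁻³.
Required change = 0.55 / 0.631 = 0.872 g L⁻¹.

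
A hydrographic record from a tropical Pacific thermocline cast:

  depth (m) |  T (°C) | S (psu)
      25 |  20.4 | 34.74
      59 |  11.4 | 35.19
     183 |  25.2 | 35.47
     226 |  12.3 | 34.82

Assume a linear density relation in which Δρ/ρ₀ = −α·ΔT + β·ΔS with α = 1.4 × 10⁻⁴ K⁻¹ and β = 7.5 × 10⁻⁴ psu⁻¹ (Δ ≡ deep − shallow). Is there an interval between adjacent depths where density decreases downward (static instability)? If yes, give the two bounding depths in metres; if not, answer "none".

Evaluate Δρ/ρ₀ = −αΔT + βΔS across each adjacent pair:
  25–59 m: −αΔT+βΔS = −(1.4 × 10⁻⁴)(-9.0)+(7.5 × 10⁻⁴)(+0.45) = 1.6 × 10⁻³ → stable
  59–183 m: −αΔT+βΔS = −(1.4 × 10⁻⁴)(+13.8)+(7.5 × 10⁻⁴)(+0.28) = -1.7 × 10⁻³ → UNSTABLE
  183–226 m: −αΔT+βΔS = −(1.4 × 10⁻⁴)(-12.9)+(7.5 × 10⁻⁴)(-0.65) = 1.3 × 10⁻³ → stable
The 59–183 m interval has Δρ < 0: lighter water underlies denser water.

59–183 m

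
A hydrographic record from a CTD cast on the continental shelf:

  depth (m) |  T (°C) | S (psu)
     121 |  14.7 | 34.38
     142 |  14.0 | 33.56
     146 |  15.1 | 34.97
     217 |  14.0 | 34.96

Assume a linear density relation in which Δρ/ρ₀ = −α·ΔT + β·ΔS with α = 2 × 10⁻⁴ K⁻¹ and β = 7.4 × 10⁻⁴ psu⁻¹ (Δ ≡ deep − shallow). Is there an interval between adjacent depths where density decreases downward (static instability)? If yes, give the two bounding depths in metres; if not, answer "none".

Evaluate Δρ/ρ₀ = −αΔT + βΔS across each adjacent pair:
  121–142 m: −αΔT+βΔS = −(2 × 10⁻⁴)(-0.7)+(7.4 × 10⁻⁴)(-0.82) = -4.7 × 10⁻⁴ → UNSTABLE
  142–146 m: −αΔT+βΔS = −(2 × 10⁻⁴)(+1.1)+(7.4 × 10⁻⁴)(+1.41) = 8.2 × 10⁻⁴ → stable
  146–217 m: −αΔT+βΔS = −(2 × 10⁻⁴)(-1.1)+(7.4 × 10⁻⁴)(-0.01) = 2.1 × 10⁻⁴ → stable
The 121–142 m interval has Δρ < 0: lighter water underlies denser water.

121–142 m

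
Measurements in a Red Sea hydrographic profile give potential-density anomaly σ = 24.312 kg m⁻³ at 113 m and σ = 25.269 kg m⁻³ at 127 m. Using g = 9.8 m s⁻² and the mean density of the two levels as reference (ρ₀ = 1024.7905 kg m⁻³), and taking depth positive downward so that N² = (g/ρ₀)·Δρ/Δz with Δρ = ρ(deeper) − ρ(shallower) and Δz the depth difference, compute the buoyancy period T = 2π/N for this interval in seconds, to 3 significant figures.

Δρ = 1025.269 − 1024.312 = 0.957 kg m⁻³ over Δz = 127 − 113 = 14 m.
N² = (9.8/1024.7905) × (0.957/14) = 6.5369 × 10⁻⁴ s⁻².
N = √(6.5369 × 10⁻⁴) = 0.025567 rad s⁻¹, so T = 2π/N = 245.75 s ≈ 246 s.

246 s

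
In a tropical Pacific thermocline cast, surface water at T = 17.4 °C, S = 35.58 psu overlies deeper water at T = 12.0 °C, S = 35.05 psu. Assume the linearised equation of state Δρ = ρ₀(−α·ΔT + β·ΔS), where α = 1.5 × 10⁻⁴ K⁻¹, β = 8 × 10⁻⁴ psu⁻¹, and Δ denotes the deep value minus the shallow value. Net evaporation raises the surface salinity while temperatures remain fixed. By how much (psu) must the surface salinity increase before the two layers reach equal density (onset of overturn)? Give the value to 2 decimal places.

0.48 psu

Neutral buoyancy requires −α(T_deep − T_surf) + β(S_deep − S_surf′) = 0.
S_surf′ = S_deep − (α/β)·ΔT = 35.05 − (1.5 × 10⁻⁴/8 × 10⁻⁴)·(-5.4) = 36.0625 psu.
Increase required: 36.0625 − 35.58 = 0.4825 psu.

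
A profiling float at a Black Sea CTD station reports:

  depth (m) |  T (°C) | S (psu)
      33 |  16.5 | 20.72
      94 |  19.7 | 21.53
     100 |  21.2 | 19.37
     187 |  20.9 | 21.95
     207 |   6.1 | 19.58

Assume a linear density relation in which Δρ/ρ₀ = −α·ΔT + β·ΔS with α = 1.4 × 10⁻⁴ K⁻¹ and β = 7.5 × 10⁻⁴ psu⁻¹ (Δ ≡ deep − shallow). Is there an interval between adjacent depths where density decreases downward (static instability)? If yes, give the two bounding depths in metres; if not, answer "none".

Evaluate Δρ/ρ₀ = −αΔT + βΔS across each adjacent pair:
  33–94 m: −αΔT+βΔS = −(1.4 × 10⁻⁴)(+3.2)+(7.5 × 10⁻⁴)(+0.81) = 1.6 × 10⁻⁴ → stable
  94–100 m: −αΔT+βΔS = −(1.4 × 10⁻⁴)(+1.5)+(7.5 × 10⁻⁴)(-2.16) = -1.8 × 10⁻³ → UNSTABLE
  100–187 m: −αΔT+βΔS = −(1.4 × 10⁻⁴)(-0.3)+(7.5 × 10⁻⁴)(+2.58) = 2.0 × 10⁻³ → stable
  187–207 m: −αΔT+βΔS = −(1.4 × 10⁻⁴)(-14.8)+(7.5 × 10⁻⁴)(-2.37) = 2.9 × 10⁻⁴ → stable
The 94–100 m interval has Δρ < 0: lighter water underlies denser water.

94–100 m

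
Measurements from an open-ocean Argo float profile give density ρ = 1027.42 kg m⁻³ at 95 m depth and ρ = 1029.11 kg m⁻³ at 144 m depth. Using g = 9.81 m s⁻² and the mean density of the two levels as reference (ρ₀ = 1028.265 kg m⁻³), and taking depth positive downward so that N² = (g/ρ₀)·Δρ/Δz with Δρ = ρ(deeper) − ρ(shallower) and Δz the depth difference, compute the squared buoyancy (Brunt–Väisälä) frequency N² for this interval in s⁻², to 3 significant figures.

Δρ = 1029.11 − 1027.42 = 1.69 kg m⁻³ over Δz = 144 − 95 = 49 m.
N² = (9.81/1028.265) × (1.69/49) = 3.2904 × 10⁻⁴ s⁻² ≈ 3.29 × 10⁻⁴ s⁻².

3.29 × 10⁻⁴ s⁻²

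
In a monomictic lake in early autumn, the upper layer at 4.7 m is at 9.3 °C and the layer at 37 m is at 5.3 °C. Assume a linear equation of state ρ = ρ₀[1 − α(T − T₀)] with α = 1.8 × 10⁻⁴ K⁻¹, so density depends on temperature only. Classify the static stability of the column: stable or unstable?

stable

ΔT = 5.3 − 9.3 = -4.0 K, so Δρ/ρ₀ = −αΔT = 7.20 × 10⁻⁴.
Δρ/ρ₀ > 0, so Δρ > 0: deeper water is denser → statically stable.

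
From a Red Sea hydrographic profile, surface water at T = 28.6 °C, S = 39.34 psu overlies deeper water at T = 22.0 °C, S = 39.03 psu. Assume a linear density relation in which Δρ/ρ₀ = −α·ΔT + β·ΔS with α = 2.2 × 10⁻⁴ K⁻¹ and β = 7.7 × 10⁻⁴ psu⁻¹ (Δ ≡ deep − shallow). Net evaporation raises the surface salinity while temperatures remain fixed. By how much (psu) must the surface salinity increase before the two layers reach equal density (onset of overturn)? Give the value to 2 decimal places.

1.58 psu

Neutral buoyancy requires −α(T_deep − T_surf) + β(S_deep − S_surf′) = 0.
S_surf′ = S_deep − (α/β)·ΔT = 39.03 − (2.2 × 10⁻⁴/7.7 × 10⁻⁴)·(-6.6) = 40.9157 psu.
Increase required: 40.9157 − 39.34 = 1.5757 psu.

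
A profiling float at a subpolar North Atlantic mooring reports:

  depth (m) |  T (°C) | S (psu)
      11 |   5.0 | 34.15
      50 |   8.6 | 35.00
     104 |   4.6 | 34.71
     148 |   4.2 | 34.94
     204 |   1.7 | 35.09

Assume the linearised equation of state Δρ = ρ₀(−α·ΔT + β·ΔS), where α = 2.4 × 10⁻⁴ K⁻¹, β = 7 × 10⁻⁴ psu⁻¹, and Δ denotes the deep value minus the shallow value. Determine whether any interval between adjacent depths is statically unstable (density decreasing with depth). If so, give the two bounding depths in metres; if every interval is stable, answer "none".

11–50 m

Evaluate Δρ/ρ₀ = −αΔT + βΔS across each adjacent pair:
  11–50 m: −αΔT+βΔS = −(2.4 × 10⁻⁴)(+3.6)+(7 × 10⁻⁴)(+0.85) = -2.7 × 10⁻⁴ → UNSTABLE
  50–104 m: −αΔT+βΔS = −(2.4 × 10⁻⁴)(-4.0)+(7 × 10⁻⁴)(-0.29) = 7.6 × 10⁻⁴ → stable
  104–148 m: −αΔT+βΔS = −(2.4 × 10⁻⁴)(-0.4)+(7 × 10⁻⁴)(+0.23) = 2.6 × 10⁻⁴ → stable
  148–204 m: −αΔT+βΔS = −(2.4 × 10⁻⁴)(-2.5)+(7 × 10⁻⁴)(+0.15) = 7.1 × 10⁻⁴ → stable
The 11–50 m interval has Δρ < 0: lighter water underlies denser water.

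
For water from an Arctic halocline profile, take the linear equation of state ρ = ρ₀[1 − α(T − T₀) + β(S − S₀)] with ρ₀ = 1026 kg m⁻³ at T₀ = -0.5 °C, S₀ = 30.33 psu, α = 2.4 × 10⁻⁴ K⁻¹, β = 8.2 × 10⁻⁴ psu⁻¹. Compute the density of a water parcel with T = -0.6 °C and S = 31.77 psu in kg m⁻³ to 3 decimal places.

T − T₀ = -0.1 K, S − S₀ = +1.44 psu.
Bracket = 1 − α·(-0.1) + β·(+1.44) = 1 + (1.2048 × 10⁻³) = 1.0012048.
ρ = 1026 × 1.0012048 = 1027.236 kg m⁻³.

1027.236 kg m⁻³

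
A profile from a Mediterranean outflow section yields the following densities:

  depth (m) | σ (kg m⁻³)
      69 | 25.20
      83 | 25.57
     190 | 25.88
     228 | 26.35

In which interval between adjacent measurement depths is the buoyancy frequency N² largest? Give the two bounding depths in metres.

Compute the density gradient over each adjacent pair:
  69–83 m: Δρ/Δz = 0.37/14 = 0.026 kg m⁻⁴
  83–190 m: Δρ/Δz = 0.31/107 = 2.9 × 10⁻³ kg m⁻⁴
  190–228 m: Δρ/Δz = 0.47/38 = 0.012 kg m⁻⁴
The largest gradient is in the 69–83 m interval — the pycnocline.

69–83 m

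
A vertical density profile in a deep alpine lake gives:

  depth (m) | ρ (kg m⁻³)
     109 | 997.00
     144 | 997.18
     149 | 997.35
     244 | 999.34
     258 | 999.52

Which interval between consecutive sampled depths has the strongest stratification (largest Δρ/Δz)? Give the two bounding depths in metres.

144–149 m

Compute the density gradient over each adjacent pair:
  109–144 m: Δρ/Δz = 0.18/35 = 5.1 × 10⁻³ kg m⁻⁴
  144–149 m: Δρ/Δz = 0.17/5 = 0.034 kg m⁻⁴
  149–244 m: Δρ/Δz = 1.99/95 = 0.021 kg m⁻⁴
  244–258 m: Δρ/Δz = 0.18/14 = 0.013 kg m⁻⁴
The largest gradient is in the 144–149 m interval — the pycnocline.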